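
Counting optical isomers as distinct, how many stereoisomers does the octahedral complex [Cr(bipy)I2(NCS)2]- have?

In an octahedral complex each vertex has one trans partner and four cis neighbours.
Each bipy is bidentate and must span two cis positions.
The distinct arrangements are (3 in all): I trans, NCS cis; I cis, NCS cis (chiral); I cis, NCS trans.
One of these lacks any improper symmetry element and so occurs as an enantiomeric pair, giving 3 + 1 = 4 stereoisomers in total.

4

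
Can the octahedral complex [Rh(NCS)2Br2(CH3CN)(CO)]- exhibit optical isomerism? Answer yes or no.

yes

In an octahedral complex each vertex has one trans partner and four cis neighbours.
The distinct arrangements are (6 in all): NCS trans, Br trans; NCS cis, Br trans; NCS trans, Br cis; NCS cis, Br cis (3 arrangements, 2 chiral).
Of these, 2 lack any improper symmetry element and so occur as enantiomeric pairs, giving 6 + 2 = 8 stereoisomers in total.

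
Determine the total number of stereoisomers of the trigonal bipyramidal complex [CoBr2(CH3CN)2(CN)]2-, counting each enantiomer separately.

6

In a trigonal bipyramid the two axial positions differ from the three equatorial ones.
Systematic enumeration (placing each ligand type in turn and discarding arrangements equivalent by rotation or reflection) gives 5 geometric isomers.
One of these lacks any improper symmetry element and so occurs as an enantiomeric pair, giving 5 + 1 = 6 stereoisomers in total.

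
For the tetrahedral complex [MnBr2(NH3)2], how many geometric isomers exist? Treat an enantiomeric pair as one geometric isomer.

Only one geometric arrangement is possible.

1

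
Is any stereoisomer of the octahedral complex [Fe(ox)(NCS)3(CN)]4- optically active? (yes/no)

An octahedron has six vertices in three trans pairs; every non-trans pair is cis.
Each ox is bidentate and must span two cis positions.
The distinct arrangements are (2 in all): NCS fac; NCS mer.
Each arrangement has an internal mirror plane or centre of symmetry, so none is chiral.

no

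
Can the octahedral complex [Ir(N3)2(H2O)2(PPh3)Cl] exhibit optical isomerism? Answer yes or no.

yes

In an octahedral complex each vertex has one trans partner and four cis neighbours.
Working through the distinct placements yields 6 geometric isomers: N3 cis, H2O cis (3 arrangements, 2 chiral); N3 trans, H2O cis; N3 cis, H2O trans; N3 trans, H2O trans.
Of these, 2 lack any improper symmetry element and so occur as enantiomeric pairs, giving 6 + 2 = 8 stereoisomers in total.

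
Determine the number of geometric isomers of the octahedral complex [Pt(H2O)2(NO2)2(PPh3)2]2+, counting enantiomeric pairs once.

5

An octahedron has six vertices in three trans pairs; every non-trans pair is cis.
There are 5 geometric isomers: H2O trans, NO2 trans, PPh3 trans; H2O trans, NO2 cis, PPh3 cis; H2O cis, NO2 cis, PPh3 trans; H2O cis, NO2 cis, PPh3 cis (chiral); H2O cis, NO2 trans, PPh3 cis.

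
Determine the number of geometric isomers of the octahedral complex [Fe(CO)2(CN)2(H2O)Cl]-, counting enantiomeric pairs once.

In an octahedral complex each vertex has one trans partner and four cis neighbours.
Systematic placement gives 6 geometric isomers: CO trans, CN trans; CO cis, CN trans; CO cis, CN cis (3 arrangements, 2 chiral); CO trans, CN cis.

6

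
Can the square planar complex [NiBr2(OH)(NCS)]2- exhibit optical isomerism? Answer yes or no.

no

In a square planar complex each vertex has one trans partner and two cis neighbours.
The distinct arrangements are (2 in all): Br cis; Br trans.
Each arrangement has an internal mirror plane or centre of symmetry, so none is chiral.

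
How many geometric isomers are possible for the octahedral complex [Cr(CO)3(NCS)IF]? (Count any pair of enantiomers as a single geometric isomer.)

The six octahedral sites form three mutually perpendicular trans pairs.
The distinct arrangements are (4 in all): CO mer (3 arrangements); CO fac (chiral).

4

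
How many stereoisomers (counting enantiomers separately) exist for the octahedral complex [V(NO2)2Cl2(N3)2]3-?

6

The distinct arrangements are (5 in all): NO2 trans, Cl trans, N3 trans; NO2 cis, Cl trans, N3 cis; NO2 trans, Cl cis, N3 cis; NO2 cis, Cl cis, N3 cis (chiral); NO2 cis, Cl cis, N3 trans.
One of these lacks any improper symmetry element and so occurs as an enantiomeric pair, giving 5 + 1 = 6 stereoisomers in total.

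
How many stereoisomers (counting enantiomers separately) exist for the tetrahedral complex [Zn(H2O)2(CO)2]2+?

In a tetrahedral complex all four positions are equivalent and every pair of ligands is adjacent — there is no cis/trans distinction.
Only one geometric arrangement is possible.

1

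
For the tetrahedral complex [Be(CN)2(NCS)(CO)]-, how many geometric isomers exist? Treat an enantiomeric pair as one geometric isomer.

1

All four vertices of a tetrahedron are equivalent and mutually adjacent, so cis/trans isomerism cannot arise.
Only one geometric arrangement is possible.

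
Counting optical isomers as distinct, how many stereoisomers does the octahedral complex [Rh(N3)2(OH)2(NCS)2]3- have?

An octahedron has six vertices in three trans pairs; every non-trans pair is cis.
Working through the distinct placements yields 5 geometric isomers: N3 trans, OH trans, NCS trans; N3 trans, OH cis, NCS cis; N3 cis, OH trans, NCS cis; N3 cis, OH cis, NCS cis (chiral); N3 cis, OH cis, NCS trans.
One of these lacks any improper symmetry element and so occurs as an enantiomeric pair, giving 5 + 1 = 6 stereoisomers in total.

6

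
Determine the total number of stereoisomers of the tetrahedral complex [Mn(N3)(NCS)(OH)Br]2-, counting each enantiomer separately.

2

In a tetrahedral complex all four positions are equivalent and every pair of ligands is adjacent — there is no cis/trans distinction.
Only one geometric arrangement is possible; it has no improper symmetry element, so it exists as a pair of enantiomers (2 stereoisomers).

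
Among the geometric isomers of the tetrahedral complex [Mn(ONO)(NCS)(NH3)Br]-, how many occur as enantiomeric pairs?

In a tetrahedral complex all four positions are equivalent and every pair of ligands is adjacent — there is no cis/trans distinction.
Only one geometric arrangement is possible; it has no improper symmetry element, so it exists as a pair of enantiomers (2 stereoisomers).

1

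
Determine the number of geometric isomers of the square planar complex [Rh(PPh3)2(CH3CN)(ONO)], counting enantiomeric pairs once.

Systematic placement gives 2 geometric isomers: PPh3 cis; PPh3 trans.

2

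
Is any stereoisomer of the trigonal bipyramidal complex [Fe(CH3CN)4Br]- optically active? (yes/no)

A trigonal bipyramid has two axial and three equatorial sites, which are chemically inequivalent.
There are 2 geometric isomers: Br axial; Br equatorial.
Each arrangement has an internal mirror plane or centre of symmetry, so none is chiral.

no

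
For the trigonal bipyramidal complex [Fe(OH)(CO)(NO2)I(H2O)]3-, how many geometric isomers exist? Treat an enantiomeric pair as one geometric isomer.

Exhaustive case analysis gives 10 geometric isomers.

10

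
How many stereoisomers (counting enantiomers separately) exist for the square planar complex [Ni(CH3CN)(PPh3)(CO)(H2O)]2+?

The distinct arrangements are (3 in all): (CH3CN/H2O trans, CO/PPh3 trans); (CH3CN/PPh3 trans, CO/H2O trans); (CH3CN/CO trans, H2O/PPh3 trans).
Each arrangement has an internal mirror plane or centre of symmetry, so none is chiral.

3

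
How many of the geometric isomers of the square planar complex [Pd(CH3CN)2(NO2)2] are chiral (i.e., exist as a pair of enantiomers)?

0

In a square planar complex each vertex has one trans partner and two cis neighbours.
There are 2 geometric isomers: CH3CN cis; CH3CN trans.
Each arrangement has an internal mirror plane or centre of symmetry, so none is chiral.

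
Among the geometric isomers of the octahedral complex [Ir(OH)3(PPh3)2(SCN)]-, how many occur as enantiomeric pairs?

There are 3 geometric isomers: OH mer, PPh3 cis; OH mer, PPh3 trans; OH fac, PPh3 cis.
Each arrangement has an internal mirror plane or centre of symmetry, so none is chiral.

0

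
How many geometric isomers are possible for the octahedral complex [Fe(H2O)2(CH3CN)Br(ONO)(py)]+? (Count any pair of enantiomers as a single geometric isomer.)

An octahedron has six vertices in three trans pairs; every non-trans pair is cis.
Placing the ligands in turn and identifying arrangements related by rotation or reflection leaves 9 distinct geometric isomers.

9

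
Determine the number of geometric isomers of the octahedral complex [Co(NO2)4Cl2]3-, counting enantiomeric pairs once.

The six octahedral sites form three mutually perpendicular trans pairs.
Systematic placement gives 2 geometric isomers: Cl trans; Cl cis.

2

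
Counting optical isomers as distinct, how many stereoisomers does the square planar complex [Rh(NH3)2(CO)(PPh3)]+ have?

2

In a square planar complex each vertex has one trans partner and two cis neighbours.
Systematic placement gives 2 geometric isomers: NH3 cis; NH3 trans.
Each arrangement has an internal mirror plane or centre of symmetry, so none is chiral.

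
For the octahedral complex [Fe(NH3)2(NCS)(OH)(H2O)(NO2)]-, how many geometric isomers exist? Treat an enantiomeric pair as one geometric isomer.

The six octahedral sites form three mutually perpendicular trans pairs.
Systematic enumeration (placing each ligand type in turn and discarding arrangements equivalent by rotation or reflection) gives 9 geometric isomers.

9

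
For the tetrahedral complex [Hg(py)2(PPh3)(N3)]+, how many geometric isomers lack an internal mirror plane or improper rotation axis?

0

All four vertices of a tetrahedron are equivalent and mutually adjacent, so cis/trans isomerism cannot arise.
Only one geometric arrangement is possible.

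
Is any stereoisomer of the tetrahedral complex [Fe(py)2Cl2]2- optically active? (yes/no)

All four vertices of a tetrahedron are equivalent and mutually adjacent, so cis/trans isomerism cannot arise.
Only one geometric arrangement is possible.

no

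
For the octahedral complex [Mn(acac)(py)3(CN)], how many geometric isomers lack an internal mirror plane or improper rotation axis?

The six octahedral sites form three mutually perpendicular trans pairs.
Each acac is bidentate and must span two cis positions.
Systematic placement gives 2 geometric isomers: py mer; py fac.
Each arrangement has an internal mirror plane or centre of symmetry, so none is chiral.

0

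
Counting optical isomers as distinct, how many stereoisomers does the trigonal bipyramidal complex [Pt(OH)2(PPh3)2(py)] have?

6

In a trigonal bipyramid the two axial positions differ from the three equatorial ones.
Exhaustive case analysis gives 5 geometric isomers.
One of these lacks any improper symmetry element and so occurs as an enantiomeric pair, giving 5 + 1 = 6 stereoisomers in total.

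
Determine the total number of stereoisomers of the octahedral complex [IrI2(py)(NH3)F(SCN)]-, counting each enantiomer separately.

15

The six octahedral sites form three mutually perpendicular trans pairs.
Placing the ligands in turn and identifying arrangements related by rotation or reflection leaves 9 distinct geometric isomers.
Of these, 6 lack any improper symmetry element and so occur as enantiomeric pairs, giving 9 + 6 = 15 stereoisomers in total.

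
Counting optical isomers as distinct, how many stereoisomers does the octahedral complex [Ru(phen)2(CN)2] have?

Each phen is bidentate and must span two cis positions.
Systematic placement gives 2 geometric isomers: CN trans; CN cis (chiral).
One of these lacks any improper symmetry element and so occurs as an enantiomeric pair, giving 2 + 1 = 3 stereoisomers in total.

3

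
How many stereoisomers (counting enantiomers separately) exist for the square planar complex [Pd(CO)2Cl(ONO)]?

A square has two trans pairs of vertices; adjacent vertices are cis.
Systematic placement gives 2 geometric isomers: CO cis; CO trans.
Each arrangement has an internal mirror plane or centre of symmetry, so none is chiral.

2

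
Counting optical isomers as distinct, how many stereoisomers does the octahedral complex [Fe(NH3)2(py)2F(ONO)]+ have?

The six octahedral sites form three mutually perpendicular trans pairs.
Systematic placement gives 6 geometric isomers: NH3 cis, py trans; NH3 cis, py cis (3 arrangements, 2 chiral); NH3 trans, py trans; NH3 trans, py cis.
Of these, 2 lack any improper symmetry element and so occur as enantiomeric pairs, giving 6 + 2 = 8 stereoisomers in total.

8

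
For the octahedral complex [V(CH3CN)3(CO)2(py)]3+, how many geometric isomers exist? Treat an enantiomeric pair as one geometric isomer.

3

An octahedron has six vertices in three trans pairs; every non-trans pair is cis.
Systematic placement gives 3 geometric isomers: CH3CN mer, CO cis; CH3CN mer, CO trans; CH3CN fac, CO cis.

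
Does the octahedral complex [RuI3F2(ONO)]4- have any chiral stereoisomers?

An octahedron has six vertices in three trans pairs; every non-trans pair is cis.
There are 3 geometric isomers: I mer, F trans; I fac, F cis; I mer, F cis.
Each arrangement has an internal mirror plane or centre of symmetry, so none is chiral.

no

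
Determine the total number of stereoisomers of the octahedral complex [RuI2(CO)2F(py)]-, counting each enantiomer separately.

8

In an octahedral complex each vertex has one trans partner and four cis neighbours.
Systematic placement gives 6 geometric isomers: I cis, CO trans; I trans, CO trans; I cis, CO cis (3 arrangements, 2 chiral); I trans, CO cis.
Of these, 2 lack any improper symmetry element and so occur as enantiomeric pairs, giving 6 + 2 = 8 stereoisomers in total.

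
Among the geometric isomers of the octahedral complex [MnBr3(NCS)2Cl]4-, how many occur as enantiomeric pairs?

0

There are 3 geometric isomers: Br mer, NCS trans; Br mer, NCS cis; Br fac, NCS cis.
Each arrangement has an internal mirror plane or centre of symmetry, so none is chiral.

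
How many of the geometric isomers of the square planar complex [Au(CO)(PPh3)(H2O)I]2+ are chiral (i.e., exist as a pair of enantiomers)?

0

In a square planar complex each vertex has one trans partner and two cis neighbours.
There are 3 geometric isomers: (CO/I trans, H2O/PPh3 trans); (CO/PPh3 trans, H2O/I trans); (CO/H2O trans, I/PPh3 trans).
Each arrangement has an internal mirror plane or centre of symmetry, so none is chiral.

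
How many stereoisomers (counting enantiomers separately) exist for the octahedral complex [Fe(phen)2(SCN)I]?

3

An octahedron has six vertices in three trans pairs; every non-trans pair is cis.
Each phen is bidentate and must span two cis positions.
The distinct arrangements are (2 in all): SCN and I mutually trans; SCN and I mutually cis (chiral).
One of these lacks any improper symmetry element and so occurs as an enantiomeric pair, giving 2 + 1 = 3 stereoisomers in total.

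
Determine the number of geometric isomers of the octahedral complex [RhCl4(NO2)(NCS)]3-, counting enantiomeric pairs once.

The six octahedral sites form three mutually perpendicular trans pairs.
There are 2 geometric isomers: NO2 and NCS mutually trans; NO2 and NCS mutually cis.

2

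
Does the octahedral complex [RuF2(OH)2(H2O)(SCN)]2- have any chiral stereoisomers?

The six octahedral sites form three mutually perpendicular trans pairs.
The distinct arrangements are (6 in all): F trans, OH cis; F trans, OH trans; F cis, OH cis (3 arrangements, 2 chiral); F cis, OH trans.
Of these, 2 lack any improper symmetry element and so occur as enantiomeric pairs, giving 6 + 2 = 8 stereoisomers in total.

yes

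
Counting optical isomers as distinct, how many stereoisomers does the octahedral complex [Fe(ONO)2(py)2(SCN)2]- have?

6

In an octahedral complex each vertex has one trans partner and four cis neighbours.
Working through the distinct placements yields 5 geometric isomers: ONO trans, py trans, SCN trans; ONO trans, py cis, SCN cis; ONO cis, py trans, SCN cis; ONO cis, py cis, SCN cis (chiral); ONO cis, py cis, SCN trans.
One of these lacks any improper symmetry element and so occurs as an enantiomeric pair, giving 5 + 1 = 6 stereoisomers in total.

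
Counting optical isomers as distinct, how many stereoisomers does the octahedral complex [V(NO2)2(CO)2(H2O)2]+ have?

In an octahedral complex each vertex has one trans partner and four cis neighbours.
Working through the distinct placements yields 5 geometric isomers: NO2 trans, CO trans, H2O trans; NO2 cis, CO trans, H2O cis; NO2 trans, CO cis, H2O cis; NO2 cis, CO cis, H2O cis (chiral); NO2 cis, CO cis, H2O trans.
One of these lacks any improper symmetry element and so occurs as an enantiomeric pair, giving 5 + 1 = 6 stereoisomers in total.

6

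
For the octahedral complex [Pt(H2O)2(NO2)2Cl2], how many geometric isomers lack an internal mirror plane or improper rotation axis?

In an octahedral complex each vertex has one trans partner and four cis neighbours.
The distinct arrangements are (5 in all): H2O trans, NO2 trans, Cl trans; H2O cis, NO2 cis, Cl trans; H2O cis, NO2 trans, Cl cis; H2O cis, NO2 cis, Cl cis (chiral); H2O trans, NO2 cis, Cl cis.
One of these lacks any improper symmetry element and so occurs as an enantiomeric pair, giving 5 + 1 = 6 stereoisomers in total.

1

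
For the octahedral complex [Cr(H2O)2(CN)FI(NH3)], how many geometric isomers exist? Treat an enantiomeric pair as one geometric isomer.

In an octahedral complex each vertex has one trans partner and four cis neighbours.
Systematic enumeration (placing each ligand type in turn and discarding arrangements equivalent by rotation or reflection) gives 9 geometric isomers.

9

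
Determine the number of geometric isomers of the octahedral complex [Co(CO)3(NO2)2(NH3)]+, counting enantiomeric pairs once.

In an octahedral complex each vertex has one trans partner and four cis neighbours.
There are 3 geometric isomers: CO mer, NO2 trans; CO mer, NO2 cis; CO fac, NO2 cis.

3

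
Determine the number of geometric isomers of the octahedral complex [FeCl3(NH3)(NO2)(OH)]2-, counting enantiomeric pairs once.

The six octahedral sites form three mutually perpendicular trans pairs.
There are 4 geometric isomers: Cl mer (3 arrangements); Cl fac (chiral).

4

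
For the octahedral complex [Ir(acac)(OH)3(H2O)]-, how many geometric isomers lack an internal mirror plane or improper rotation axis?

0

In an octahedral complex each vertex has one trans partner and four cis neighbours.
Each acac is bidentate and must span two cis positions.
Systematic placement gives 2 geometric isomers: OH fac; OH mer.
Each arrangement has an internal mirror plane or centre of symmetry, so none is chiral.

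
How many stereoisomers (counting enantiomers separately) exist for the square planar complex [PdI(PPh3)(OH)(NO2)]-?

3

A square has two trans pairs of vertices; adjacent vertices are cis.
Systematic placement gives 3 geometric isomers: (I/OH trans, NO2/PPh3 trans); (I/PPh3 trans, NO2/OH trans); (I/NO2 trans, OH/PPh3 trans).
Each arrangement has an internal mirror plane or centre of symmetry, so none is chiral.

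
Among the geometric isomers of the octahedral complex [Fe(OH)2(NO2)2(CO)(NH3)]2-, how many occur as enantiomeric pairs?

The six octahedral sites form three mutually perpendicular trans pairs.
There are 6 geometric isomers: OH trans, NO2 trans; OH cis, NO2 cis (3 arrangements, 2 chiral); OH trans, NO2 cis; OH cis, NO2 trans.
Of these, 2 lack any improper symmetry element and so occur as enantiomeric pairs, giving 6 + 2 = 8 stereoisomers in total.

2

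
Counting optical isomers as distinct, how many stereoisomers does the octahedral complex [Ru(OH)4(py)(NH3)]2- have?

In an octahedral complex each vertex has one trans partner and four cis neighbours.
Systematic placement gives 2 geometric isomers: py and NH3 mutually cis; py and NH3 mutually trans.
Each arrangement has an internal mirror plane or centre of symmetry, so none is chiral.

2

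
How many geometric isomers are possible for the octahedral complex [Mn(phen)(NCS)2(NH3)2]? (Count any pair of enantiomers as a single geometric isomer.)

3

An octahedron has six vertices in three trans pairs; every non-trans pair is cis.
Each phen is bidentate and must span two cis positions.
Systematic placement gives 3 geometric isomers: NCS trans, NH3 cis; NCS cis, NH3 cis (chiral); NCS cis, NH3 trans.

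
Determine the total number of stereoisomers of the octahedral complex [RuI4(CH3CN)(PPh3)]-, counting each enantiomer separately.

2

In an octahedral complex each vertex has one trans partner and four cis neighbours.
Systematic placement gives 2 geometric isomers: CH3CN and PPh3 mutually cis; CH3CN and PPh3 mutually trans.
Each arrangement has an internal mirror plane or centre of symmetry, so none is chiral.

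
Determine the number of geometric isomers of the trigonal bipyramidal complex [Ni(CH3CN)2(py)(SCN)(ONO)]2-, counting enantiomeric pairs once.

In a trigonal bipyramid the two axial positions differ from the three equatorial ones.
Exhaustive case analysis gives 7 geometric isomers.

7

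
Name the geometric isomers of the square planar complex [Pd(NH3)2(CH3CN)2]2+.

The distinct arrangements are (2 in all): NH3 cis; NH3 trans.

cis and trans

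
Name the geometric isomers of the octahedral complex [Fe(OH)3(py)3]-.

Systematic placement gives 2 geometric isomers: OH mer; OH fac.

fac and mer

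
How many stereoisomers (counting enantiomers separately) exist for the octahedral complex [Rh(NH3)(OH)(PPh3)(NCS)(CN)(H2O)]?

An octahedron has six vertices in three trans pairs; every non-trans pair is cis.
Systematic enumeration (placing each ligand type in turn and discarding arrangements equivalent by rotation or reflection) gives 15 geometric isomers.
Of these, 15 lack any improper symmetry element and so occur as enantiomeric pairs, giving 15 + 15 = 30 stereoisomers in total.

30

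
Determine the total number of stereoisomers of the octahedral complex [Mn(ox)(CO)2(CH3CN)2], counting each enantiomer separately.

4

The six octahedral sites form three mutually perpendicular trans pairs.
Each ox is bidentate and must span two cis positions.
There are 3 geometric isomers: CO cis, CH3CN trans; CO cis, CH3CN cis (chiral); CO trans, CH3CN cis.
One of these lacks any improper symmetry element and so occurs as an enantiomeric pair, giving 3 + 1 = 4 stereoisomers in total.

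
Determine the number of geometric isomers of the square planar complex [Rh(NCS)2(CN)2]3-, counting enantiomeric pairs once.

There are 2 geometric isomers: NCS cis; NCS trans.

2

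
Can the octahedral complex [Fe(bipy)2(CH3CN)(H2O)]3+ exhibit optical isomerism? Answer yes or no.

Each bipy is bidentate and must span two cis positions.
There are 2 geometric isomers: CH3CN and H2O mutually trans; CH3CN and H2O mutually cis (chiral).
One of these lacks any improper symmetry element and so occurs as an enantiomeric pair, giving 2 + 1 = 3 stereoisomers in total.

yes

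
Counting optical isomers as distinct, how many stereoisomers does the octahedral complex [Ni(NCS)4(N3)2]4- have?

In an octahedral complex each vertex has one trans partner and four cis neighbours.
Systematic placement gives 2 geometric isomers: N3 trans; N3 cis.
Each arrangement has an internal mirror plane or centre of symmetry, so none is chiral.

2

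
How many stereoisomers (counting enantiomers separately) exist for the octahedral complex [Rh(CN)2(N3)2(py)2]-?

6

An octahedron has six vertices in three trans pairs; every non-trans pair is cis.
There are 5 geometric isomers: CN trans, N3 trans, py trans; CN trans, N3 cis, py cis; CN cis, N3 cis, py trans; CN cis, N3 cis, py cis (chiral); CN cis, N3 trans, py cis.
One of these lacks any improper symmetry element and so occurs as an enantiomeric pair, giving 5 + 1 = 6 stereoisomers in total.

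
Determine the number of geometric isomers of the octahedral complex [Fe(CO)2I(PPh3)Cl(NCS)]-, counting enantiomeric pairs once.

The six octahedral sites form three mutually perpendicular trans pairs.
Exhaustive case analysis gives 9 geometric isomers.

9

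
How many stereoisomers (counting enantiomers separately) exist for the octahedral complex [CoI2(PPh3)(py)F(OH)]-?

In an octahedral complex each vertex has one trans partner and four cis neighbours.
Placing the ligands in turn and identifying arrangements related by rotation or reflection leaves 9 distinct geometric isomers.
Of these, 6 lack any improper symmetry element and so occur as enantiomeric pairs, giving 9 + 6 = 15 stereoisomers in total.

15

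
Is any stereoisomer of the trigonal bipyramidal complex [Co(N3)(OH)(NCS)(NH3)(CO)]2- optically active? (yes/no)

A trigonal bipyramid has two axial and three equatorial sites, which are chemically inequivalent.
Systematic enumeration (placing each ligand type in turn and discarding arrangements equivalent by rotation or reflection) gives 10 geometric isomers.
Of these, 10 lack any improper symmetry element and so occur as enantiomeric pairs, giving 10 + 10 = 20 stereoisomers in total.

yes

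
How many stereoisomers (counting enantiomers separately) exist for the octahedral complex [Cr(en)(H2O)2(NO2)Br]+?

6

The six octahedral sites form three mutually perpendicular trans pairs.
Each en is bidentate and must span two cis positions.
Systematic placement gives 4 geometric isomers: H2O cis (3 arrangements, 2 chiral); H2O trans.
Of these, 2 lack any improper symmetry element and so occur as enantiomeric pairs, giving 4 + 2 = 6 stereoisomers in total.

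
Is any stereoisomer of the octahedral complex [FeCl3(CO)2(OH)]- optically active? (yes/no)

The six octahedral sites form three mutually perpendicular trans pairs.
Working through the distinct placements yields 3 geometric isomers: Cl mer, CO trans; Cl fac, CO cis; Cl mer, CO cis.
Each arrangement has an internal mirror plane or centre of symmetry, so none is chiral.

no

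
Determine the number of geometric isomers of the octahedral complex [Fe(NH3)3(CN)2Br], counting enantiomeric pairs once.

Systematic placement gives 3 geometric isomers: NH3 mer, CN cis; NH3 mer, CN trans; NH3 fac, CN cis.

3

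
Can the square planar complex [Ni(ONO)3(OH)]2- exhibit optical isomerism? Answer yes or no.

In a square planar complex each vertex has one trans partner and two cis neighbours.
Only one geometric arrangement is possible.

no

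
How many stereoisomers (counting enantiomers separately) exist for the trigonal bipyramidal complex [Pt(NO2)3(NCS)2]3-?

3

A trigonal bipyramid has two axial and three equatorial sites, which are chemically inequivalent.
Working through the distinct placements yields 3 geometric isomers: NCS both axial; NCS one axial, one equatorial; NCS both equatorial.
Each arrangement has an internal mirror plane or centre of symmetry, so none is chiral.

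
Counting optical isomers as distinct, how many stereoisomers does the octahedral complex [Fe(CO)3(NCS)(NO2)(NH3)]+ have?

5

There are 4 geometric isomers: CO mer (3 arrangements); CO fac (chiral).
One of these lacks any improper symmetry element and so occurs as an enantiomeric pair, giving 4 + 1 = 5 stereoisomers in total.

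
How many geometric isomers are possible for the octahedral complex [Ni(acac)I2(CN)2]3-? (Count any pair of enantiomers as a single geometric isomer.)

3

An octahedron has six vertices in three trans pairs; every non-trans pair is cis.
Each acac is bidentate and must span two cis positions.
There are 3 geometric isomers: I cis, CN trans; I cis, CN cis (chiral); I trans, CN cis.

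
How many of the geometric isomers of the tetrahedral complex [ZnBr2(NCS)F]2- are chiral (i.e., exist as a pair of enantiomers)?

0

Only one geometric arrangement is possible.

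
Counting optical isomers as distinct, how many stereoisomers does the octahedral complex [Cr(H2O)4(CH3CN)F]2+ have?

In an octahedral complex each vertex has one trans partner and four cis neighbours.
Working through the distinct placements yields 2 geometric isomers: CH3CN and F mutually trans; CH3CN and F mutually cis.
Each arrangement has an internal mirror plane or centre of symmetry, so none is chiral.

2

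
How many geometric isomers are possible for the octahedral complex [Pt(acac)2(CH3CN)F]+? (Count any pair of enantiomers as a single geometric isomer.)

2

An octahedron has six vertices in three trans pairs; every non-trans pair is cis.
Each acac is bidentate and must span two cis positions.
The distinct arrangements are (2 in all): CH3CN and F mutually trans; CH3CN and F mutually cis (chiral).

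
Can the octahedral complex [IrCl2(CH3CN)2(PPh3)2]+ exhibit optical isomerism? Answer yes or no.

yes

The six octahedral sites form three mutually perpendicular trans pairs.
The distinct arrangements are (5 in all): Cl trans, CH3CN trans, PPh3 trans; Cl cis, CH3CN trans, PPh3 cis; Cl cis, CH3CN cis, PPh3 trans; Cl cis, CH3CN cis, PPh3 cis (chiral); Cl trans, CH3CN cis, PPh3 cis.
One of these lacks any improper symmetry element and so occurs as an enantiomeric pair, giving 5 + 1 = 6 stereoisomers in total.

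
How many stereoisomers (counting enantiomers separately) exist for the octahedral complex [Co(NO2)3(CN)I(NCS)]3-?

5

An octahedron has six vertices in three trans pairs; every non-trans pair is cis.
Systematic placement gives 4 geometric isomers: NO2 mer (3 arrangements); NO2 fac (chiral).
One of these lacks any improper symmetry element and so occurs as an enantiomeric pair, giving 4 + 1 = 5 stereoisomers in total.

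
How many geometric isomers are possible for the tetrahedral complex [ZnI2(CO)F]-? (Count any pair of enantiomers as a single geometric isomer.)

Only one geometric arrangement is possible.

1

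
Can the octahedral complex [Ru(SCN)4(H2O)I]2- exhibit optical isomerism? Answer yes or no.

no

The six octahedral sites form three mutually perpendicular trans pairs.
The distinct arrangements are (2 in all): H2O and I mutually trans; H2O and I mutually cis.
Each arrangement has an internal mirror plane or centre of symmetry, so none is chiral.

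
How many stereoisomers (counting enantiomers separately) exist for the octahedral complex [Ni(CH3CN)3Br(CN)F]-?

5

The six octahedral sites form three mutually perpendicular trans pairs.
Systematic placement gives 4 geometric isomers: CH3CN mer (3 arrangements); CH3CN fac (chiral).
One of these lacks any improper symmetry element and so occurs as an enantiomeric pair, giving 4 + 1 = 5 stereoisomers in total.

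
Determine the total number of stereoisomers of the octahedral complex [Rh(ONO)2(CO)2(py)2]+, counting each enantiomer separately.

6

In an octahedral complex each vertex has one trans partner and four cis neighbours.
There are 5 geometric isomers: ONO trans, CO trans, py trans; ONO cis, CO trans, py cis; ONO cis, CO cis, py trans; ONO cis, CO cis, py cis (chiral); ONO trans, CO cis, py cis.
One of these lacks any improper symmetry element and so occurs as an enantiomeric pair, giving 5 + 1 = 6 stereoisomers in total.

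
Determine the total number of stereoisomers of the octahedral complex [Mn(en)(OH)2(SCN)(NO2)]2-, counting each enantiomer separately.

An octahedron has six vertices in three trans pairs; every non-trans pair is cis.
Each en is bidentate and must span two cis positions.
Working through the distinct placements yields 4 geometric isomers: OH cis (3 arrangements, 2 chiral); OH trans.
Of these, 2 lack any improper symmetry element and so occur as enantiomeric pairs, giving 4 + 2 = 6 stereoisomers in total.

6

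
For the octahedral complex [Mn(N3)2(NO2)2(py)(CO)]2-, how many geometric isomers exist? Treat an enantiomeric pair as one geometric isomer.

There are 6 geometric isomers: N3 cis, NO2 cis (3 arrangements, 2 chiral); N3 cis, NO2 trans; N3 trans, NO2 cis; N3 trans, NO2 trans.

6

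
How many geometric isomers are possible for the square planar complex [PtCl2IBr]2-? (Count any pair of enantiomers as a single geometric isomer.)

2

A square has two trans pairs of vertices; adjacent vertices are cis.
Working through the distinct placements yields 2 geometric isomers: Cl cis; Cl trans.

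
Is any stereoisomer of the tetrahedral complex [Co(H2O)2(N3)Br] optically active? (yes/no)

All four vertices of a tetrahedron are equivalent and mutually adjacent, so cis/trans isomerism cannot arise.
Only one geometric arrangement is possible.

no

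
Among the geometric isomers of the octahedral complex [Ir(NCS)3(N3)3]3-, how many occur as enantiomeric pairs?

An octahedron has six vertices in three trans pairs; every non-trans pair is cis.
Working through the distinct placements yields 2 geometric isomers: NCS mer; NCS fac.
Each arrangement has an internal mirror plane or centre of symmetry, so none is chiral.

0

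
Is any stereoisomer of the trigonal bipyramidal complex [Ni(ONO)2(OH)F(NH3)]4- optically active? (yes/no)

A trigonal bipyramid has two axial and three equatorial sites, which are chemically inequivalent.
Placing the ligands in turn and identifying arrangements related by rotation or reflection leaves 7 distinct geometric isomers.
Of these, 3 lack any improper symmetry element and so occur as enantiomeric pairs, giving 7 + 3 = 10 stereoisomers in total.

yes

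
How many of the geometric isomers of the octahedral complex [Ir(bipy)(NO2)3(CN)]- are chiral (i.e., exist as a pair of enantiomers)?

An octahedron has six vertices in three trans pairs; every non-trans pair is cis.
Each bipy is bidentate and must span two cis positions.
Systematic placement gives 2 geometric isomers: NO2 fac; NO2 mer.
Each arrangement has an internal mirror plane or centre of symmetry, so none is chiral.

0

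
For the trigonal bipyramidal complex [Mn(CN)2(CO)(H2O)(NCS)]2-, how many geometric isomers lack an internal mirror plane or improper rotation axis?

In a trigonal bipyramid the two axial positions differ from the three equatorial ones.
Systematic enumeration (placing each ligand type in turn and discarding arrangements equivalent by rotation or reflection) gives 7 geometric isomers.
Of these, 3 lack any improper symmetry element and so occur as enantiomeric pairs, giving 7 + 3 = 10 stereoisomers in total.

3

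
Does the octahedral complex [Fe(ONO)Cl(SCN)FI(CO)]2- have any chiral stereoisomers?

yes

In an octahedral complex each vertex has one trans partner and four cis neighbours.
Placing the ligands in turn and identifying arrangements related by rotation or reflection leaves 15 distinct geometric isomers.
Of these, 15 lack any improper symmetry element and so occur as enantiomeric pairs, giving 15 + 15 = 30 stereoisomers in total.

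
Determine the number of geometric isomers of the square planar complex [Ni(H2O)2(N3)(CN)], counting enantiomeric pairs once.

In a square planar complex each vertex has one trans partner and two cis neighbours.
Working through the distinct placements yields 2 geometric isomers: H2O cis; H2O trans.

2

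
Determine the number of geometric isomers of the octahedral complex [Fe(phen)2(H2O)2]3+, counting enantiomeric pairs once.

2

In an octahedral complex each vertex has one trans partner and four cis neighbours.
Each phen is bidentate and must span two cis positions.
There are 2 geometric isomers: H2O trans; H2O cis (chiral).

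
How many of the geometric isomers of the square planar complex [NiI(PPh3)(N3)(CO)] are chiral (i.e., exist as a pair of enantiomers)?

A square has two trans pairs of vertices; adjacent vertices are cis.
Working through the distinct placements yields 3 geometric isomers: (CO/N3 trans, I/PPh3 trans); (CO/PPh3 trans, I/N3 trans); (CO/I trans, N3/PPh3 trans).
Each arrangement has an internal mirror plane or centre of symmetry, so none is chiral.

0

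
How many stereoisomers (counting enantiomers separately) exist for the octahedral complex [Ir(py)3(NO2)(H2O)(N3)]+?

The six octahedral sites form three mutually perpendicular trans pairs.
The distinct arrangements are (4 in all): py mer (3 arrangements); py fac (chiral).
One of these lacks any improper symmetry element and so occurs as an enantiomeric pair, giving 4 + 1 = 5 stereoisomers in total.

5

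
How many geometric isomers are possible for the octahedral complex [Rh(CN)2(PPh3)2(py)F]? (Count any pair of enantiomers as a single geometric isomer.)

6

In an octahedral complex each vertex has one trans partner and four cis neighbours.
There are 6 geometric isomers: CN trans, PPh3 cis; CN trans, PPh3 trans; CN cis, PPh3 cis (3 arrangements, 2 chiral); CN cis, PPh3 trans.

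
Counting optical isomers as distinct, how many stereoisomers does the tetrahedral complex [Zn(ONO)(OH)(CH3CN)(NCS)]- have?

2

All four vertices of a tetrahedron are equivalent and mutually adjacent, so cis/trans isomerism cannot arise.
Only one geometric arrangement is possible; it has no improper symmetry element, so it exists as a pair of enantiomers (2 stereoisomers).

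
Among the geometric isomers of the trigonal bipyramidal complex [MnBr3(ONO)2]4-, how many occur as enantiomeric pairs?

A trigonal bipyramid has two axial and three equatorial sites, which are chemically inequivalent.
Working through the distinct placements yields 3 geometric isomers: ONO both equatorial; ONO one axial, one equatorial; ONO both axial.
Each arrangement has an internal mirror plane or centre of symmetry, so none is chiral.

0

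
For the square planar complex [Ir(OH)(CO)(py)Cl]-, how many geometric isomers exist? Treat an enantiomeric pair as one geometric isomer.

3

In a square planar complex each vertex has one trans partner and two cis neighbours.
The distinct arrangements are (3 in all): (CO/OH trans, Cl/py trans); (CO/py trans, Cl/OH trans); (CO/Cl trans, OH/py trans).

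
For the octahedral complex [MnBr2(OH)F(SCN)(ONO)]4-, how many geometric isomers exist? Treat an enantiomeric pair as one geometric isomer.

9

The six octahedral sites form three mutually perpendicular trans pairs.
Placing the ligands in turn and identifying arrangements related by rotation or reflection leaves 9 distinct geometric isomers.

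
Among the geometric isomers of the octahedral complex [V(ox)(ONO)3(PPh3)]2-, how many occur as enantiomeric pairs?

Each ox is bidentate and must span two cis positions.
The distinct arrangements are (2 in all): ONO mer; ONO fac.
Each arrangement has an internal mirror plane or centre of symmetry, so none is chiral.

0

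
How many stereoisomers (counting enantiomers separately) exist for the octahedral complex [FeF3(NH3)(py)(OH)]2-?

There are 4 geometric isomers: F mer (3 arrangements); F fac (chiral).
One of these lacks any improper symmetry element and so occurs as an enantiomeric pair, giving 4 + 1 = 5 stereoisomers in total.

5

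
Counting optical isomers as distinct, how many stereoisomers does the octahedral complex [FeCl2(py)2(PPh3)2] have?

6

There are 5 geometric isomers: Cl trans, py trans, PPh3 trans; Cl trans, py cis, PPh3 cis; Cl cis, py trans, PPh3 cis; Cl cis, py cis, PPh3 cis (chiral); Cl cis, py cis, PPh3 trans.
One of these lacks any improper symmetry element and so occurs as an enantiomeric pair, giving 5 + 1 = 6 stereoisomers in total.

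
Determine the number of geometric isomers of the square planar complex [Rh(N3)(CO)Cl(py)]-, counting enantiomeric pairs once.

3

In a square planar complex each vertex has one trans partner and two cis neighbours.
There are 3 geometric isomers: (CO/N3 trans, Cl/py trans); (CO/py trans, Cl/N3 trans); (CO/Cl trans, N3/py trans).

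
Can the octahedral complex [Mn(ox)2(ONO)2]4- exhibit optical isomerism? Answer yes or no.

In an octahedral complex each vertex has one trans partner and four cis neighbours.
Each ox is bidentate and must span two cis positions.
There are 2 geometric isomers: ONO trans; ONO cis (chiral).
One of these lacks any improper symmetry element and so occurs as an enantiomeric pair, giving 2 + 1 = 3 stereoisomers in total.

yes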